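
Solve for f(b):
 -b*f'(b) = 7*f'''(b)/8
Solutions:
 f(b) = C1 + Integral(C2*airyai(-2*7^(2/3)*b/7) + C3*airybi(-2*7^(2/3)*b/7), b)


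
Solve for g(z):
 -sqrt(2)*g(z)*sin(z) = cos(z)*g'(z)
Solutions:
 g(z) = C1*cos(z)^(sqrt(2))


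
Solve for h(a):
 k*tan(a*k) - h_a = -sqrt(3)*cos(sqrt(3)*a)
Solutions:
 h(a) = C1 + k*Piecewise((-log(cos(a*k))/k, Ne(k, 0)), (0, True)) + sin(sqrt(3)*a)


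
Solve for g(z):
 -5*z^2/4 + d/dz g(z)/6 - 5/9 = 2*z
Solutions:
 g(z) = C1 + 5*z^3/2 + 6*z^2 + 10*z/3


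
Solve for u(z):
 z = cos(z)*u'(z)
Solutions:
 u(z) = C1 + Integral(z/cos(z), z)


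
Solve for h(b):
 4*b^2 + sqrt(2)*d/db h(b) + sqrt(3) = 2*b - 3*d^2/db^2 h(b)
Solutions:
 h(b) = C1 + C2*exp(-sqrt(2)*b/3) - 2*sqrt(2)*b^3/3 + sqrt(2)*b^2/2 + 6*b^2 - 18*sqrt(2)*b - 3*b - sqrt(6)*b/2


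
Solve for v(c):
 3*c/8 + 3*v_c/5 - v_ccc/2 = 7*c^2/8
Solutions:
 v(c) = C1 + C2*exp(-sqrt(30)*c/5) + C3*exp(sqrt(30)*c/5) + 35*c^3/72 - 5*c^2/16 + 175*c/72


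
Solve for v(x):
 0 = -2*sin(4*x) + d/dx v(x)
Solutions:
 v(x) = C1 - cos(4*x)/2


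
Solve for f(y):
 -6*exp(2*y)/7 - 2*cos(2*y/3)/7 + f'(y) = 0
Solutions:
 f(y) = C1 + 3*exp(2*y)/7 + 3*sin(2*y/3)/7


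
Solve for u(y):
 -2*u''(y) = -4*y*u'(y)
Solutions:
 u(y) = C1 + C2*erfi(y)


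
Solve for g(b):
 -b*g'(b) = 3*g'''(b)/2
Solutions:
 g(b) = C1 + Integral(C2*airyai(-2^(1/3)*3^(2/3)*b/3) + C3*airybi(-2^(1/3)*3^(2/3)*b/3), b)


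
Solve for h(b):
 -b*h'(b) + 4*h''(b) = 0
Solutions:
 h(b) = C1 + C2*erfi(sqrt(2)*b/4)


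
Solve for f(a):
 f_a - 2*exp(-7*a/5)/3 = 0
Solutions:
 f(a) = C1 - 10*exp(-7*a/5)/21


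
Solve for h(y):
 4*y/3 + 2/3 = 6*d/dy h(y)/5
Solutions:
 h(y) = C1 + 5*y^2/9 + 5*y/9


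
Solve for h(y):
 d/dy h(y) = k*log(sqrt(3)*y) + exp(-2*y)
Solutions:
 h(y) = C1 + k*y*log(y) + k*y*(-1 + log(3)/2) - exp(-2*y)/2


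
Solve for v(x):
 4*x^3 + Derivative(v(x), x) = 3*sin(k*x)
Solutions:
 v(x) = C1 - x^4 - 3*cos(k*x)/k


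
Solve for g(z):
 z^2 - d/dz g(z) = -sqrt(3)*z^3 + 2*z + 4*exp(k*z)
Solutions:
 g(z) = C1 + sqrt(3)*z^4/4 + z^3/3 - z^2 - 4*exp(k*z)/k


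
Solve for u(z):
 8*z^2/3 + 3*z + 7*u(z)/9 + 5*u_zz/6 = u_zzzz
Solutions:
 u(z) = C1*exp(-sqrt(3)*z*sqrt(5 + sqrt(137))/6) + C2*exp(sqrt(3)*z*sqrt(5 + sqrt(137))/6) + C3*sin(sqrt(3)*z*sqrt(-5 + sqrt(137))/6) + C4*cos(sqrt(3)*z*sqrt(-5 + sqrt(137))/6) - 24*z^2/7 - 27*z/7 + 360/49


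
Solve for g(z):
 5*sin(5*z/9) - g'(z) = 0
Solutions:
 g(z) = C1 - 9*cos(5*z/9)


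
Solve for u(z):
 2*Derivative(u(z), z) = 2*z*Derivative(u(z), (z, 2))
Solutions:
 u(z) = C1 + C2*z^2


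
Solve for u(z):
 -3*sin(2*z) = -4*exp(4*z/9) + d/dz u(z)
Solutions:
 u(z) = C1 + 9*exp(4*z/9) + 3*cos(2*z)/2


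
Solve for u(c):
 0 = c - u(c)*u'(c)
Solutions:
 u(c) = -sqrt(C1 + c^2)
 u(c) = sqrt(C1 + c^2)


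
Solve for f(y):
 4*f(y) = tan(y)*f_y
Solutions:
 f(y) = C1*sin(y)^4


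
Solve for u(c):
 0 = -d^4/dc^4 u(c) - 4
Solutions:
 u(c) = C1 + C2*c + C3*c^2 + C4*c^3 - c^4/6


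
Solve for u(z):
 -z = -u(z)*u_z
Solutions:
 u(z) = -sqrt(C1 + z^2)
 u(z) = sqrt(C1 + z^2)


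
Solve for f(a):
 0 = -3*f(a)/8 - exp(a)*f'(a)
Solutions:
 f(a) = C1*exp(3*exp(-a)/8)


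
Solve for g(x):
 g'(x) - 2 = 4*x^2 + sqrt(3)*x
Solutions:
 g(x) = C1 + 4*x^3/3 + sqrt(3)*x^2/2 + 2*x


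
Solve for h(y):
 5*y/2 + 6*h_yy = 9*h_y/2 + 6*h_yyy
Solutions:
 h(y) = C1 + 5*y^2/18 + 20*y/27 + (C2*sin(sqrt(2)*y/2) + C3*cos(sqrt(2)*y/2))*exp(y/2)


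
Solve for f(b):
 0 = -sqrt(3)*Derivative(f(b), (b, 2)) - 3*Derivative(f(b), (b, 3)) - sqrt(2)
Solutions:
 f(b) = C1 + C2*b + C3*exp(-sqrt(3)*b/3) - sqrt(6)*b^2/6


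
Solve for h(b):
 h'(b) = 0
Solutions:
 h(b) = C1


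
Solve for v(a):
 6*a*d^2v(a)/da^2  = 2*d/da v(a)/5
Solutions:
 v(a) = C1 + C2*a^(16/15)


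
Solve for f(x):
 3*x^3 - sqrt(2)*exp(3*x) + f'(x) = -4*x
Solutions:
 f(x) = C1 - 3*x^4/4 - 2*x^2 + sqrt(2)*exp(3*x)/3


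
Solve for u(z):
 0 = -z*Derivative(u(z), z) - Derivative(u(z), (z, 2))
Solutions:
 u(z) = C1 + C2*erf(sqrt(2)*z/2)


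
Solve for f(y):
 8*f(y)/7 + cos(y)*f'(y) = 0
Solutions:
 f(y) = C1*(sin(y) - 1)^(4/7)/(sin(y) + 1)^(4/7)


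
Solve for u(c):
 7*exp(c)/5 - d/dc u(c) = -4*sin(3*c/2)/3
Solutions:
 u(c) = C1 + 7*exp(c)/5 - 8*cos(3*c/2)/9


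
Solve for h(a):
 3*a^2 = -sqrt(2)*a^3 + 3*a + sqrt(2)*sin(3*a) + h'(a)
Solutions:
 h(a) = C1 + sqrt(2)*a^4/4 + a^3 - 3*a^2/2 + sqrt(2)*cos(3*a)/3


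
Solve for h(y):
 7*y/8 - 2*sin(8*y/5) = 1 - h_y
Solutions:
 h(y) = C1 - 7*y^2/16 + y - 5*cos(8*y/5)/4


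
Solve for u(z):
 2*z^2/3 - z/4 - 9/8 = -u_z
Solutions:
 u(z) = C1 - 2*z^3/9 + z^2/8 + 9*z/8


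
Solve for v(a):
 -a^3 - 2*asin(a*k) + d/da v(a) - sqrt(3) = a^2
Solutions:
 v(a) = C1 + a^4/4 + a^3/3 + sqrt(3)*a + 2*Piecewise((a*asin(a*k) + sqrt(-a^2*k^2 + 1)/k, Ne(k, 0)), (0, True))


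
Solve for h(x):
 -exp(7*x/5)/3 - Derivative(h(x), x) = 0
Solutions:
 h(x) = C1 - 5*exp(7*x/5)/21


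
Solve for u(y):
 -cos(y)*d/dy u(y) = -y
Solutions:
 u(y) = C1 + Integral(y/cos(y), y)


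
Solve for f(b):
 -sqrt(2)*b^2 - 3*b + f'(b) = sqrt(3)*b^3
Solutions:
 f(b) = C1 + sqrt(3)*b^4/4 + sqrt(2)*b^3/3 + 3*b^2/2


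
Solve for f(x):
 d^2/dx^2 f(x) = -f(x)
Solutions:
 f(x) = C1*sin(x) + C2*cos(x)


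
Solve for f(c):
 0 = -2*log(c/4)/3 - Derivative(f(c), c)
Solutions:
 f(c) = C1 - 2*c*log(c)/3 + 2*c/3 + 4*c*log(2)/3


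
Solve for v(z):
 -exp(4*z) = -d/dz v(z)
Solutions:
 v(z) = C1 + exp(4*z)/4


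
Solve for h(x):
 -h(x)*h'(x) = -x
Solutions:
 h(x) = -sqrt(C1 + x^2)
 h(x) = sqrt(C1 + x^2)


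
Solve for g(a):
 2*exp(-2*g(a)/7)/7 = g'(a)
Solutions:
 g(a) = 7*log(-sqrt(C1 + 2*a)) - 7*log(7) + 7*log(2)/2
 g(a) = 7*log(C1 + 2*a)/2 - 7*log(7) + 7*log(2)/2


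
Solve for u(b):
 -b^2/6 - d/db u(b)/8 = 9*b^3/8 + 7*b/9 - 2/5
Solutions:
 u(b) = C1 - 9*b^4/4 - 4*b^3/9 - 28*b^2/9 + 16*b/5


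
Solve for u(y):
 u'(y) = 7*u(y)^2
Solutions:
 u(y) = -1/(C1 + 7*y)


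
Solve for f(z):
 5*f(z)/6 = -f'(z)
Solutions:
 f(z) = C1*exp(-5*z/6)


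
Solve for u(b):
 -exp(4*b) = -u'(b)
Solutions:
 u(b) = C1 + exp(4*b)/4


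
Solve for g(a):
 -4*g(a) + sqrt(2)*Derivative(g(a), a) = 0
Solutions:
 g(a) = C1*exp(2*sqrt(2)*a)


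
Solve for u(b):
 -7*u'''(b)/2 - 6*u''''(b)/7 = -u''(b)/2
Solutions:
 u(b) = C1 + C2*b + C3*exp(b*(-49 + sqrt(2737))/24) + C4*exp(-b*(49 + sqrt(2737))/24)


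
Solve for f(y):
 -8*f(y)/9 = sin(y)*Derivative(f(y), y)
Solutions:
 f(y) = C1*(cos(y) + 1)^(4/9)/(cos(y) - 1)^(4/9)


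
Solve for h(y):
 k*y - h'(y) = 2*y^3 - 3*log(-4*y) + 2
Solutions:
 h(y) = C1 + k*y^2/2 - y^4/2 + 3*y*log(-y) + y*(-5 + 6*log(2))


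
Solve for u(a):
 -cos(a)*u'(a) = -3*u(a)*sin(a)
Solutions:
 u(a) = C1/cos(a)^3


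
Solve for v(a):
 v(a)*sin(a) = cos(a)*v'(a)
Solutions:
 v(a) = C1/cos(a)


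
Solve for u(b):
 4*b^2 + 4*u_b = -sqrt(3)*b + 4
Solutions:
 u(b) = C1 - b^3/3 - sqrt(3)*b^2/8 + b


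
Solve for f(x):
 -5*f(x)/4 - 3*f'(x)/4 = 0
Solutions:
 f(x) = C1*exp(-5*x/3)


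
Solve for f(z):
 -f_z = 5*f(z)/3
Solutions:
 f(z) = C1*exp(-5*z/3)


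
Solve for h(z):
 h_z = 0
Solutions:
 h(z) = C1


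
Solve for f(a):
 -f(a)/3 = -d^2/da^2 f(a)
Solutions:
 f(a) = C1*exp(-sqrt(3)*a/3) + C2*exp(sqrt(3)*a/3)


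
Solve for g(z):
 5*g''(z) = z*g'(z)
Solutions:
 g(z) = C1 + C2*erfi(sqrt(10)*z/10)


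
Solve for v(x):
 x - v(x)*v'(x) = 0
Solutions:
 v(x) = -sqrt(C1 + x^2)
 v(x) = sqrt(C1 + x^2)


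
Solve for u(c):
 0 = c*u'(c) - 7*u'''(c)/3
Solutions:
 u(c) = C1 + Integral(C2*airyai(3^(1/3)*7^(2/3)*c/7) + C3*airybi(3^(1/3)*7^(2/3)*c/7), c)


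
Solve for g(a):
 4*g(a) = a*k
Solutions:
 g(a) = a*k/4


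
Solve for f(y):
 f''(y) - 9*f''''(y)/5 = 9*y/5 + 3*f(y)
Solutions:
 f(y) = -3*y/5 + (C1*sin(3^(3/4)*5^(1/4)*y*sin(atan(sqrt(515)/5)/2)/3) + C2*cos(3^(3/4)*5^(1/4)*y*sin(atan(sqrt(515)/5)/2)/3))*exp(-3^(3/4)*5^(1/4)*y*cos(atan(sqrt(515)/5)/2)/3) + (C3*sin(3^(3/4)*5^(1/4)*y*sin(atan(sqrt(515)/5)/2)/3) + C4*cos(3^(3/4)*5^(1/4)*y*sin(atan(sqrt(515)/5)/2)/3))*exp(3^(3/4)*5^(1/4)*y*cos(atan(sqrt(515)/5)/2)/3)


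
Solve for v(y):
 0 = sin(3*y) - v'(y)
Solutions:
 v(y) = C1 - cos(3*y)/3


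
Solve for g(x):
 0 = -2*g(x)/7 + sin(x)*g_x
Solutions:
 g(x) = C1*(cos(x) - 1)^(1/7)/(cos(x) + 1)^(1/7)


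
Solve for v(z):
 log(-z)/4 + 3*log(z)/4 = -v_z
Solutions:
 v(z) = C1 - z*log(z) + z*(1 - I*pi/4)


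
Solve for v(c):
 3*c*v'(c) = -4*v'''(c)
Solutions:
 v(c) = C1 + Integral(C2*airyai(-6^(1/3)*c/2) + C3*airybi(-6^(1/3)*c/2), c)


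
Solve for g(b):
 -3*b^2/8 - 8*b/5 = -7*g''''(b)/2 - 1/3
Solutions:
 g(b) = C1 + C2*b + C3*b^2 + C4*b^3 + b^6/3360 + 2*b^5/525 - b^4/252


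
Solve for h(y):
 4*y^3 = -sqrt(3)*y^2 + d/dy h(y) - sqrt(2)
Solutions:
 h(y) = C1 + y^4 + sqrt(3)*y^3/3 + sqrt(2)*y


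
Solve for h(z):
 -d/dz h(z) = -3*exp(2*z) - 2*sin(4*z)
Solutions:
 h(z) = C1 + 3*exp(2*z)/2 - cos(4*z)/2


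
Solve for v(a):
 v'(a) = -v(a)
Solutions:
 v(a) = C1*exp(-a)


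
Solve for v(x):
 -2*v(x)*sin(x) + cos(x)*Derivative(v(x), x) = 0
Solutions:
 v(x) = C1/cos(x)^2


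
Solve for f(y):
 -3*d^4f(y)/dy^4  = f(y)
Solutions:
 f(y) = (C1*sin(sqrt(2)*3^(3/4)*y/6) + C2*cos(sqrt(2)*3^(3/4)*y/6))*exp(-sqrt(2)*3^(3/4)*y/6) + (C3*sin(sqrt(2)*3^(3/4)*y/6) + C4*cos(sqrt(2)*3^(3/4)*y/6))*exp(sqrt(2)*3^(3/4)*y/6)


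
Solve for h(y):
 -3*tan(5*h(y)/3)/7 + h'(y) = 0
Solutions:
 h(y) = -3*asin(C1*exp(5*y/7))/5 + 3*pi/5
 h(y) = 3*asin(C1*exp(5*y/7))/5


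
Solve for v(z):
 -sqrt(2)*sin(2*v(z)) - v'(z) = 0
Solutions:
 v(z) = pi - acos((-C1 - exp(4*sqrt(2)*z))/(C1 - exp(4*sqrt(2)*z)))/2
 v(z) = acos((-C1 - exp(4*sqrt(2)*z))/(C1 - exp(4*sqrt(2)*z)))/2


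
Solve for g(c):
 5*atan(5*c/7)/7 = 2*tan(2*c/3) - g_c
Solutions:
 g(c) = C1 - 5*c*atan(5*c/7)/7 + log(25*c^2 + 49)/2 - 3*log(cos(2*c/3))


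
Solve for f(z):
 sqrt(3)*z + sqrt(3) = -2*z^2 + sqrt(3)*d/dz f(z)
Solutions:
 f(z) = C1 + 2*sqrt(3)*z^3/9 + z^2/2 + z


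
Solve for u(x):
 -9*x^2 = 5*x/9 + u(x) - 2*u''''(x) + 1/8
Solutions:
 u(x) = C1*exp(-2^(3/4)*x/2) + C2*exp(2^(3/4)*x/2) + C3*sin(2^(3/4)*x/2) + C4*cos(2^(3/4)*x/2) - 9*x^2 - 5*x/9 - 1/8


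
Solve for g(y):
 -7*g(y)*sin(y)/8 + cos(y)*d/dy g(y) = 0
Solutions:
 g(y) = C1/cos(y)^(7/8)


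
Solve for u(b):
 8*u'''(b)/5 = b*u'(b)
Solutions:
 u(b) = C1 + Integral(C2*airyai(5^(1/3)*b/2) + C3*airybi(5^(1/3)*b/2), b)


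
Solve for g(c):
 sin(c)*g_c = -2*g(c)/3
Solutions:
 g(c) = C1*(cos(c) + 1)^(1/3)/(cos(c) - 1)^(1/3)


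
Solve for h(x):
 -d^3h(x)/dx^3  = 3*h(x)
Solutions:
 h(x) = C3*exp(-3^(1/3)*x) + (C1*sin(3^(5/6)*x/2) + C2*cos(3^(5/6)*x/2))*exp(3^(1/3)*x/2)


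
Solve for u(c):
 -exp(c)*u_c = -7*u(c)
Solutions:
 u(c) = C1*exp(-7*exp(-c))


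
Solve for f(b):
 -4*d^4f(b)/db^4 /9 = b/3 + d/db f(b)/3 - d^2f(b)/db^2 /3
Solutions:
 f(b) = C1 + C2*exp(b*((2*sqrt(2) + 3)^(-1/3) + (2*sqrt(2) + 3)^(1/3))/4)*sin(sqrt(3)*b*(-(2*sqrt(2) + 3)^(1/3) + (2*sqrt(2) + 3)^(-1/3))/4) + C3*exp(b*((2*sqrt(2) + 3)^(-1/3) + (2*sqrt(2) + 3)^(1/3))/4)*cos(sqrt(3)*b*(-(2*sqrt(2) + 3)^(1/3) + (2*sqrt(2) + 3)^(-1/3))/4) + C4*exp(-b*((2*sqrt(2) + 3)^(-1/3) + (2*sqrt(2) + 3)^(1/3))/2) - b^2/2 - b


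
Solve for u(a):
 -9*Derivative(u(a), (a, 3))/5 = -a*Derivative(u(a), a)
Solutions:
 u(a) = C1 + Integral(C2*airyai(15^(1/3)*a/3) + C3*airybi(15^(1/3)*a/3), a)


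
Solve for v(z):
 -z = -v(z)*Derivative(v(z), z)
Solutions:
 v(z) = -sqrt(C1 + z^2)
 v(z) = sqrt(C1 + z^2)


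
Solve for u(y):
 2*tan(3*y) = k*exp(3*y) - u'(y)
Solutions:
 u(y) = C1 + k*exp(3*y)/3 + 2*log(cos(3*y))/3


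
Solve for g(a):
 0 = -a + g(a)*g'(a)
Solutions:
 g(a) = -sqrt(C1 + a^2)
 g(a) = sqrt(C1 + a^2)


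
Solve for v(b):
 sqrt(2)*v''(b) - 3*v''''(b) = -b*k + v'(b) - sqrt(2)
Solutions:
 v(b) = C1 + C2*exp(b*(2*2^(5/6)/(sqrt(81 - 8*sqrt(2)) + 9)^(1/3) + 2^(2/3)*(sqrt(81 - 8*sqrt(2)) + 9)^(1/3))/12)*sin(sqrt(3)*b*(-2*2^(5/6)/(sqrt(81 - 8*sqrt(2)) + 9)^(1/3) + 2^(2/3)*(sqrt(81 - 8*sqrt(2)) + 9)^(1/3))/12) + C3*exp(b*(2*2^(5/6)/(sqrt(81 - 8*sqrt(2)) + 9)^(1/3) + 2^(2/3)*(sqrt(81 - 8*sqrt(2)) + 9)^(1/3))/12)*cos(sqrt(3)*b*(-2*2^(5/6)/(sqrt(81 - 8*sqrt(2)) + 9)^(1/3) + 2^(2/3)*(sqrt(81 - 8*sqrt(2)) + 9)^(1/3))/12) + C4*exp(-b*(2*2^(5/6)/(sqrt(81 - 8*sqrt(2)) + 9)^(1/3) + 2^(2/3)*(sqrt(81 - 8*sqrt(2)) + 9)^(1/3))/6) + b^2*k/2 + sqrt(2)*b*k + sqrt(2)*b


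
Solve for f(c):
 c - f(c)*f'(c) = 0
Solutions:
 f(c) = -sqrt(C1 + c^2)
 f(c) = sqrt(C1 + c^2)


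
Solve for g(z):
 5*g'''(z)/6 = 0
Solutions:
 g(z) = C1 + C2*z + C3*z^2


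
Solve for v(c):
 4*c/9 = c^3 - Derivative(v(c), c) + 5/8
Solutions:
 v(c) = C1 + c^4/4 - 2*c^2/9 + 5*c/8


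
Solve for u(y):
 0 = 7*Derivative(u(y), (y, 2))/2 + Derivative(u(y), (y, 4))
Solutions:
 u(y) = C1 + C2*y + C3*sin(sqrt(14)*y/2) + C4*cos(sqrt(14)*y/2)


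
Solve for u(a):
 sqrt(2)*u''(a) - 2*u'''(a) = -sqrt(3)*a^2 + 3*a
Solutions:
 u(a) = C1 + C2*a + C3*exp(sqrt(2)*a/2) - sqrt(6)*a^4/24 + a^3*(-4*sqrt(3) + 3*sqrt(2))/12 + a^2*(3/2 - sqrt(6))


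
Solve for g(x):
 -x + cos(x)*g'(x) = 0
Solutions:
 g(x) = C1 + Integral(x/cos(x), x)


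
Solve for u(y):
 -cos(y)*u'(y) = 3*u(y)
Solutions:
 u(y) = C1*(sin(y) - 1)^(3/2)/(sin(y) + 1)^(3/2)


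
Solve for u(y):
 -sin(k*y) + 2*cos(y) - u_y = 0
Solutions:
 u(y) = C1 + 2*sin(y) + cos(k*y)/k


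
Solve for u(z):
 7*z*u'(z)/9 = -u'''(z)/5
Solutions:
 u(z) = C1 + Integral(C2*airyai(-105^(1/3)*z/3) + C3*airybi(-105^(1/3)*z/3), z)


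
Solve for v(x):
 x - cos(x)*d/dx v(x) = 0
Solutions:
 v(x) = C1 + Integral(x/cos(x), x)


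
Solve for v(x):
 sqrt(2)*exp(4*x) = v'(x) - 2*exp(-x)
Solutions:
 v(x) = C1 + sqrt(2)*exp(4*x)/4 - 2*exp(-x)


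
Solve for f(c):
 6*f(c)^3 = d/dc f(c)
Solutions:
 f(c) = -sqrt(2)*sqrt(-1/(C1 + 6*c))/2
 f(c) = sqrt(2)*sqrt(-1/(C1 + 6*c))/2


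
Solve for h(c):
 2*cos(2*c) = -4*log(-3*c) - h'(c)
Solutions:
 h(c) = C1 - 4*c*log(-c) - 4*c*log(3) + 4*c - sin(2*c)


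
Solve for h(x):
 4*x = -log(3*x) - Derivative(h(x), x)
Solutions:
 h(x) = C1 - 2*x^2 - x*log(x) - x*log(3) + x


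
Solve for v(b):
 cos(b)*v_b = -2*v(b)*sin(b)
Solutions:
 v(b) = C1*cos(b)^2


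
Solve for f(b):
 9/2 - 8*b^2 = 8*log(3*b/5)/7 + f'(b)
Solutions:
 f(b) = C1 - 8*b^3/3 - 8*b*log(b)/7 - 8*b*log(3)/7 + 8*b*log(5)/7 + 79*b/14


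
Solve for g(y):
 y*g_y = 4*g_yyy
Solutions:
 g(y) = C1 + Integral(C2*airyai(2^(1/3)*y/2) + C3*airybi(2^(1/3)*y/2), y)


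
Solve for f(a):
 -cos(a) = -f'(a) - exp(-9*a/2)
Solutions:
 f(a) = C1 + sin(a) + 2*exp(-9*a/2)/9


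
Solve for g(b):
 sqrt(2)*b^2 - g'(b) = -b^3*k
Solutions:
 g(b) = C1 + b^4*k/4 + sqrt(2)*b^3/3


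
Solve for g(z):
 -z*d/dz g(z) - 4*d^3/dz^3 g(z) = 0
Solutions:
 g(z) = C1 + Integral(C2*airyai(-2^(1/3)*z/2) + C3*airybi(-2^(1/3)*z/2), z)


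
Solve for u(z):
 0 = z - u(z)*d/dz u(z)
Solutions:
 u(z) = -sqrt(C1 + z^2)
 u(z) = sqrt(C1 + z^2)


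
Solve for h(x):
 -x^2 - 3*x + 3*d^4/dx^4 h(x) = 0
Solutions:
 h(x) = C1 + C2*x + C3*x^2 + C4*x^3 + x^6/1080 + x^5/120


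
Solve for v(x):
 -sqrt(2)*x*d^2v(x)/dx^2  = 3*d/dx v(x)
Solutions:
 v(x) = C1 + C2*x^(1 - 3*sqrt(2)/2)


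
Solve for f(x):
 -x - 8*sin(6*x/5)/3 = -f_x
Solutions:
 f(x) = C1 + x^2/2 - 20*cos(6*x/5)/9


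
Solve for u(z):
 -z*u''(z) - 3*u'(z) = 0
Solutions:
 u(z) = C1 + C2/z^2


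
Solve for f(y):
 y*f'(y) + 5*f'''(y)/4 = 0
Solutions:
 f(y) = C1 + Integral(C2*airyai(-10^(2/3)*y/5) + C3*airybi(-10^(2/3)*y/5), y)


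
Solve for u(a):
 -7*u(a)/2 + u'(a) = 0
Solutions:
 u(a) = C1*exp(7*a/2)


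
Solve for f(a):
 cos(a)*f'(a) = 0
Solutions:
 f(a) = C1


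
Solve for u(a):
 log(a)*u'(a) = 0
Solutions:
 u(a) = C1


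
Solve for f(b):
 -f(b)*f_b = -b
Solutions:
 f(b) = -sqrt(C1 + b^2)
 f(b) = sqrt(C1 + b^2)


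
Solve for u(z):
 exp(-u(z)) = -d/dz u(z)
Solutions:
 u(z) = log(C1 - z)


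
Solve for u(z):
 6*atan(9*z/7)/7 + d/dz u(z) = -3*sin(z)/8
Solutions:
 u(z) = C1 - 6*z*atan(9*z/7)/7 + log(81*z^2 + 49)/3 + 3*cos(z)/8


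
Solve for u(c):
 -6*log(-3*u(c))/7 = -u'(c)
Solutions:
 -7*Integral(1/(log(-_y) + log(3)), (_y, u(c)))/6 = C1 - c


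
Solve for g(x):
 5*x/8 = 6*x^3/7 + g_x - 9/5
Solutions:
 g(x) = C1 - 3*x^4/14 + 5*x^2/16 + 9*x/5


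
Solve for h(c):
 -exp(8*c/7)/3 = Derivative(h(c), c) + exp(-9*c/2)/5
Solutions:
 h(c) = C1 - 7*exp(8*c/7)/24 + 2*exp(-9*c/2)/45


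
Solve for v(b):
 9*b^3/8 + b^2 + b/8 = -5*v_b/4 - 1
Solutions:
 v(b) = C1 - 9*b^4/40 - 4*b^3/15 - b^2/20 - 4*b/5


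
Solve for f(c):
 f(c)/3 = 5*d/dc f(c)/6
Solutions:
 f(c) = C1*exp(2*c/5)


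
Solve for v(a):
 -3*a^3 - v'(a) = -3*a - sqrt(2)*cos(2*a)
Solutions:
 v(a) = C1 - 3*a^4/4 + 3*a^2/2 + sqrt(2)*sin(2*a)/2


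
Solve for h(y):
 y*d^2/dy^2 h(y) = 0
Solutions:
 h(y) = C1 + C2*y


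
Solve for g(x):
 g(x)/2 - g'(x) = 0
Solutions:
 g(x) = C1*exp(x/2)


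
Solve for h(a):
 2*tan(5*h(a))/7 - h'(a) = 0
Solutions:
 h(a) = -asin(C1*exp(10*a/7))/5 + pi/5
 h(a) = asin(C1*exp(10*a/7))/5


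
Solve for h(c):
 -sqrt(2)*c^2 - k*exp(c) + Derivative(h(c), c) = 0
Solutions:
 h(c) = C1 + sqrt(2)*c^3/3 + k*exp(c)


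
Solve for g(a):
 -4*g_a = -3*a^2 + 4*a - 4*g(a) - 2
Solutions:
 g(a) = C1*exp(a) - 3*a^2/4 - a/2 - 1


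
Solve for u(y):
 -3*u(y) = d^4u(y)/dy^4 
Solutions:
 u(y) = (C1*sin(sqrt(2)*3^(1/4)*y/2) + C2*cos(sqrt(2)*3^(1/4)*y/2))*exp(-sqrt(2)*3^(1/4)*y/2) + (C3*sin(sqrt(2)*3^(1/4)*y/2) + C4*cos(sqrt(2)*3^(1/4)*y/2))*exp(sqrt(2)*3^(1/4)*y/2)


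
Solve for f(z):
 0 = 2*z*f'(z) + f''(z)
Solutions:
 f(z) = C1 + C2*erf(z)


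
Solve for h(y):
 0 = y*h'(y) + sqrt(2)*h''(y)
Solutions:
 h(y) = C1 + C2*erf(2^(1/4)*y/2)


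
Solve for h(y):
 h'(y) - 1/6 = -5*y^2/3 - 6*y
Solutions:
 h(y) = C1 - 5*y^3/9 - 3*y^2 + y/6


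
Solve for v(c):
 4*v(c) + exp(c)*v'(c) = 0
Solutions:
 v(c) = C1*exp(4*exp(-c))


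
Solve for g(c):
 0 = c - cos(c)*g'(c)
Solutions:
 g(c) = C1 + Integral(c/cos(c), c)


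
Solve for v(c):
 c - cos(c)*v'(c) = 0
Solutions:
 v(c) = C1 + Integral(c/cos(c), c)


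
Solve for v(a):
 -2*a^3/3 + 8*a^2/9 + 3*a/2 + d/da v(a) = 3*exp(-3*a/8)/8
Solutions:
 v(a) = C1 + a^4/6 - 8*a^3/27 - 3*a^2/4 - 1/exp(a)^(3/8)


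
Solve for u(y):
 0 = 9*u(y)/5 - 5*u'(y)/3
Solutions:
 u(y) = C1*exp(27*y/25)


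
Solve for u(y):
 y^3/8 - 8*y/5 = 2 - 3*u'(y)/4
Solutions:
 u(y) = C1 - y^4/24 + 16*y^2/15 + 8*y/3


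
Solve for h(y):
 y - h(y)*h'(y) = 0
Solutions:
 h(y) = -sqrt(C1 + y^2)
 h(y) = sqrt(C1 + y^2)


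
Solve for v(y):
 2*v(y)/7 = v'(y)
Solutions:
 v(y) = C1*exp(2*y/7)


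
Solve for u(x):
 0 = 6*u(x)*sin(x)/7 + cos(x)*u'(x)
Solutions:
 u(x) = C1*cos(x)^(6/7)


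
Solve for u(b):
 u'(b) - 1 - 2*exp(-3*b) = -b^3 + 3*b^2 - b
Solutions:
 u(b) = C1 - b^4/4 + b^3 - b^2/2 + b - 2*exp(-3*b)/3


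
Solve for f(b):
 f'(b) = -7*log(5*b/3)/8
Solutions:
 f(b) = C1 - 7*b*log(b)/8 - 7*b*log(5)/8 + 7*b/8 + 7*b*log(3)/8


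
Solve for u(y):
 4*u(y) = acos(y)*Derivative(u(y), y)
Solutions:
 u(y) = C1*exp(4*Integral(1/acos(y), y))


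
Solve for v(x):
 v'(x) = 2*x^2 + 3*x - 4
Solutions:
 v(x) = C1 + 2*x^3/3 + 3*x^2/2 - 4*x


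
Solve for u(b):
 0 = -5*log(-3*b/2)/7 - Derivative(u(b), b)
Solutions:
 u(b) = C1 - 5*b*log(-b)/7 + 5*b*(-log(3) + log(2) + 1)/7


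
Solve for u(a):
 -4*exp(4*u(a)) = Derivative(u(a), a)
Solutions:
 u(a) = log(-I*(1/(C1 + 16*a))^(1/4))
 u(a) = log(I*(1/(C1 + 16*a))^(1/4))
 u(a) = log(-(1/(C1 + 16*a))^(1/4))
 u(a) = log(1/(C1 + 16*a))/4


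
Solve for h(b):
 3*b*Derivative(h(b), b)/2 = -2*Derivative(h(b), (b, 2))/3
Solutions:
 h(b) = C1 + C2*erf(3*sqrt(2)*b/4)


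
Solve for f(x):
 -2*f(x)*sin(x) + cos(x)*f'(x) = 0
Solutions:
 f(x) = C1/cos(x)^2


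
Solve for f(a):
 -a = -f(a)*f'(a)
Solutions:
 f(a) = -sqrt(C1 + a^2)
 f(a) = sqrt(C1 + a^2)


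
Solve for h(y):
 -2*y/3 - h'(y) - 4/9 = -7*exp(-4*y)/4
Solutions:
 h(y) = C1 - y^2/3 - 4*y/9 - 7*exp(-4*y)/16


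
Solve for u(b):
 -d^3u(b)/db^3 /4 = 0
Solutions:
 u(b) = C1 + C2*b + C3*b^2


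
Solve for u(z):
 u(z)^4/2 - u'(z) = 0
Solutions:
 u(z) = 2^(1/3)*(-1/(C1 + 3*z))^(1/3)
 u(z) = 2^(1/3)*(-1/(C1 + z))^(1/3)*(-3^(2/3) - 3*3^(1/6)*I)/6
 u(z) = 2^(1/3)*(-1/(C1 + z))^(1/3)*(-3^(2/3) + 3*3^(1/6)*I)/6


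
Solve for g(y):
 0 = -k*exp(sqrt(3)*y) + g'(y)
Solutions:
 g(y) = C1 + sqrt(3)*k*exp(sqrt(3)*y)/3


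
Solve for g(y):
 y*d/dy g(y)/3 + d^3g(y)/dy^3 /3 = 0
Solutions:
 g(y) = C1 + Integral(C2*airyai(-y) + C3*airybi(-y), y)


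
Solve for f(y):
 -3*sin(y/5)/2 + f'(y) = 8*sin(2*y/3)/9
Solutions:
 f(y) = C1 - 15*cos(y/5)/2 - 4*cos(2*y/3)/3


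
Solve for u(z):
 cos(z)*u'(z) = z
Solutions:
 u(z) = C1 + Integral(z/cos(z), z)


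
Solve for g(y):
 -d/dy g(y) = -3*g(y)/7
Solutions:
 g(y) = C1*exp(3*y/7)


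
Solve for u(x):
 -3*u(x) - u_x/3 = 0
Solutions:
 u(x) = C1*exp(-9*x)


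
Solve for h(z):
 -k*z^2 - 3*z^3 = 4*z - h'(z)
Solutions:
 h(z) = C1 + k*z^3/3 + 3*z^4/4 + 2*z^2


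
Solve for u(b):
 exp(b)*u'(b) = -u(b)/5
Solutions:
 u(b) = C1*exp(exp(-b)/5)


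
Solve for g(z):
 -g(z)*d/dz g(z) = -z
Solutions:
 g(z) = -sqrt(C1 + z^2)
 g(z) = sqrt(C1 + z^2)


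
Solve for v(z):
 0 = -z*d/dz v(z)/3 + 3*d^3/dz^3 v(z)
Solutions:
 v(z) = C1 + Integral(C2*airyai(3^(1/3)*z/3) + C3*airybi(3^(1/3)*z/3), z)


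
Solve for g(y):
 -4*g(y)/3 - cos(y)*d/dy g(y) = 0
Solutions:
 g(y) = C1*(sin(y) - 1)^(2/3)/(sin(y) + 1)^(2/3)


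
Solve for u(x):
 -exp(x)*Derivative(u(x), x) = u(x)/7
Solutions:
 u(x) = C1*exp(exp(-x)/7)


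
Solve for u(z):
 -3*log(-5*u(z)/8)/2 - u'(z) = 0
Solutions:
 2*Integral(1/(log(-_y) - 3*log(2) + log(5)), (_y, u(z)))/3 = C1 - z


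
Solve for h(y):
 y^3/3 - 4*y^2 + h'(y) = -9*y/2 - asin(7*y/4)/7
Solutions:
 h(y) = C1 - y^4/12 + 4*y^3/3 - 9*y^2/4 - y*asin(7*y/4)/7 - sqrt(16 - 49*y^2)/49


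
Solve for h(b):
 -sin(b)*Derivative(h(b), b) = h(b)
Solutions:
 h(b) = C1*sqrt(cos(b) + 1)/sqrt(cos(b) - 1)


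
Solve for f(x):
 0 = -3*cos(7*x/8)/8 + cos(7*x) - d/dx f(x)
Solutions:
 f(x) = C1 - 3*sin(7*x/8)/7 + sin(7*x)/7


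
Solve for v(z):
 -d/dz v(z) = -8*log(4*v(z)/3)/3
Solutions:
 -3*Integral(1/(log(_y) - log(3) + 2*log(2)), (_y, v(z)))/8 = C1 - z


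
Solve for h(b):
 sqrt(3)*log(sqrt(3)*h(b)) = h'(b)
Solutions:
 -2*sqrt(3)*Integral(1/(2*log(_y) + log(3)), (_y, h(b)))/3 = C1 - b


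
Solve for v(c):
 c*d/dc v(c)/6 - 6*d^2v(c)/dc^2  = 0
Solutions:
 v(c) = C1 + C2*erfi(sqrt(2)*c/12)


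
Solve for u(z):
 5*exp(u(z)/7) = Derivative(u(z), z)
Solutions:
 u(z) = 7*log(-1/(C1 + 5*z)) + 7*log(7)


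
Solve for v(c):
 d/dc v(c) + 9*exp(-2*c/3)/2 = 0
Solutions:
 v(c) = C1 + 27*exp(-2*c/3)/4


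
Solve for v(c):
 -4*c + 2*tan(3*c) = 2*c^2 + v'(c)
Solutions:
 v(c) = C1 - 2*c^3/3 - 2*c^2 - 2*log(cos(3*c))/3


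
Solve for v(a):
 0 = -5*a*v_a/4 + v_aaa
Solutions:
 v(a) = C1 + Integral(C2*airyai(10^(1/3)*a/2) + C3*airybi(10^(1/3)*a/2), a)


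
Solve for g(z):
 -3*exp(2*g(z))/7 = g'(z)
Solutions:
 g(z) = log(-sqrt(1/(C1 + 3*z))) - log(2) + log(14)/2
 g(z) = log(1/(C1 + 3*z))/2 - log(2) + log(14)/2


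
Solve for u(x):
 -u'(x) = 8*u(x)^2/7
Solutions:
 u(x) = 7/(C1 + 8*x)


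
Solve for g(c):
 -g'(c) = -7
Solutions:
 g(c) = C1 + 7*c


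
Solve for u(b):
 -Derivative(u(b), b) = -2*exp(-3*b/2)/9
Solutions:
 u(b) = C1 - 4*exp(-3*b/2)/27


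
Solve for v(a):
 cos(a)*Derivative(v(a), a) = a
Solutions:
 v(a) = C1 + Integral(a/cos(a), a)


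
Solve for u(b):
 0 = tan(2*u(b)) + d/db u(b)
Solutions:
 u(b) = -asin(C1*exp(-2*b))/2 + pi/2
 u(b) = asin(C1*exp(-2*b))/2


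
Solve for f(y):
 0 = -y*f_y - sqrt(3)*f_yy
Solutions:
 f(y) = C1 + C2*erf(sqrt(2)*3^(3/4)*y/6)


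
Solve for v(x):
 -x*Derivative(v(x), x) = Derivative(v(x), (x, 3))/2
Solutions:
 v(x) = C1 + Integral(C2*airyai(-2^(1/3)*x) + C3*airybi(-2^(1/3)*x), x)


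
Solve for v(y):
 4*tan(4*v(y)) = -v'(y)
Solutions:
 v(y) = -asin(C1*exp(-16*y))/4 + pi/4
 v(y) = asin(C1*exp(-16*y))/4


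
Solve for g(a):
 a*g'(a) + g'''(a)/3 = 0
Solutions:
 g(a) = C1 + Integral(C2*airyai(-3^(1/3)*a) + C3*airybi(-3^(1/3)*a), a)


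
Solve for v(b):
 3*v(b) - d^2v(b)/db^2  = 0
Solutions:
 v(b) = C1*exp(-sqrt(3)*b) + C2*exp(sqrt(3)*b)


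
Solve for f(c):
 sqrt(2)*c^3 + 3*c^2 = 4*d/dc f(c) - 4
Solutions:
 f(c) = C1 + sqrt(2)*c^4/16 + c^3/4 + c


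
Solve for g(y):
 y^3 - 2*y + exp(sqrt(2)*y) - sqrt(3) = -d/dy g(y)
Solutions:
 g(y) = C1 - y^4/4 + y^2 + sqrt(3)*y - sqrt(2)*exp(sqrt(2)*y)/2


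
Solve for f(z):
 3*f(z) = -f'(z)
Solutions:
 f(z) = C1*exp(-3*z)


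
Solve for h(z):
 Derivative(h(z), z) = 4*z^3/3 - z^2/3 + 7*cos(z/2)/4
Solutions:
 h(z) = C1 + z^4/3 - z^3/9 + 7*sin(z/2)/2


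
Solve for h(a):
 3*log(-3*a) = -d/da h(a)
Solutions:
 h(a) = C1 - 3*a*log(-a) + 3*a*(1 - log(3))


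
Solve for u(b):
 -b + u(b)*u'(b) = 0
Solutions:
 u(b) = -sqrt(C1 + b^2)
 u(b) = sqrt(C1 + b^2)


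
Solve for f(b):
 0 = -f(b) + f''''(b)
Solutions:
 f(b) = C1*exp(-b) + C2*exp(b) + C3*sin(b) + C4*cos(b)


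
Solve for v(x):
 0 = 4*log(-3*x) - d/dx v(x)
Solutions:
 v(x) = C1 + 4*x*log(-x) + 4*x*(-1 + log(3))


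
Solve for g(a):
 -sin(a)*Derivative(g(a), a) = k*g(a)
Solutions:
 g(a) = C1*exp(k*(-log(cos(a) - 1) + log(cos(a) + 1))/2)


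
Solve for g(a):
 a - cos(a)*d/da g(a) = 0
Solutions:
 g(a) = C1 + Integral(a/cos(a), a)


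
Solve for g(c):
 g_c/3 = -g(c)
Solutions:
 g(c) = C1*exp(-3*c)


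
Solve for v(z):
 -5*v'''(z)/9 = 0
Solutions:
 v(z) = C1 + C2*z + C3*z^2


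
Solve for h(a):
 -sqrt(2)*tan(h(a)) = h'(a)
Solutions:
 h(a) = pi - asin(C1*exp(-sqrt(2)*a))
 h(a) = asin(C1*exp(-sqrt(2)*a))


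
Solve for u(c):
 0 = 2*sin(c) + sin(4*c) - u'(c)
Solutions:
 u(c) = C1 - 2*cos(c) - cos(4*c)/4


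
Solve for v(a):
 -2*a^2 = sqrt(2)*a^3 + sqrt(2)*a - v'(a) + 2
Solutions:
 v(a) = C1 + sqrt(2)*a^4/4 + 2*a^3/3 + sqrt(2)*a^2/2 + 2*a


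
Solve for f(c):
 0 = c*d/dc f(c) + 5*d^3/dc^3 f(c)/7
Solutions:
 f(c) = C1 + Integral(C2*airyai(-5^(2/3)*7^(1/3)*c/5) + C3*airybi(-5^(2/3)*7^(1/3)*c/5), c)


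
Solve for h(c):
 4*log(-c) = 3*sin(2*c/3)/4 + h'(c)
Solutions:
 h(c) = C1 + 4*c*log(-c) - 4*c + 9*cos(2*c/3)/8


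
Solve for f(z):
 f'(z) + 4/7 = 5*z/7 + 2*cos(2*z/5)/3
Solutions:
 f(z) = C1 + 5*z^2/14 - 4*z/7 + 5*sin(2*z/5)/3


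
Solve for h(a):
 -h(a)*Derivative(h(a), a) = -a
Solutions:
 h(a) = -sqrt(C1 + a^2)
 h(a) = sqrt(C1 + a^2)


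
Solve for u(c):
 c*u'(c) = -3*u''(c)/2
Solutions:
 u(c) = C1 + C2*erf(sqrt(3)*c/3)


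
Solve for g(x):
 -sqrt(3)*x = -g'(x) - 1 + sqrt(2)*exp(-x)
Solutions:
 g(x) = C1 + sqrt(3)*x^2/2 - x - sqrt(2)*exp(-x)


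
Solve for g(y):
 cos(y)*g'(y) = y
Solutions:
 g(y) = C1 + Integral(y/cos(y), y)


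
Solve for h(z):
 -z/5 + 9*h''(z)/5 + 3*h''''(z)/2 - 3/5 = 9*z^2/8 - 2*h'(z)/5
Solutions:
 h(z) = C1 + C2*exp(z*(-3*12^(1/3)*5^(2/3)/(5 + sqrt(115))^(1/3) + 90^(1/3)*(5 + sqrt(115))^(1/3))/30)*sin(10^(1/3)*3^(1/6)*z*(10^(1/3)*3^(2/3)/(5 + sqrt(115))^(1/3) + (5 + sqrt(115))^(1/3))/10) + C3*exp(z*(-3*12^(1/3)*5^(2/3)/(5 + sqrt(115))^(1/3) + 90^(1/3)*(5 + sqrt(115))^(1/3))/30)*cos(10^(1/3)*3^(1/6)*z*(10^(1/3)*3^(2/3)/(5 + sqrt(115))^(1/3) + (5 + sqrt(115))^(1/3))/10) + C4*exp(-z*(-3*12^(1/3)*5^(2/3)/(5 + sqrt(115))^(1/3) + 90^(1/3)*(5 + sqrt(115))^(1/3))/15) + 15*z^3/16 - 397*z^2/32 + 3621*z/32


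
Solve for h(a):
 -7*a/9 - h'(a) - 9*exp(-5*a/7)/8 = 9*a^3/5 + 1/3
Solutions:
 h(a) = C1 - 9*a^4/20 - 7*a^2/18 - a/3 + 63*exp(-5*a/7)/40


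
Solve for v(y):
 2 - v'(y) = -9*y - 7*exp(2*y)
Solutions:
 v(y) = C1 + 9*y^2/2 + 2*y + 7*exp(2*y)/2


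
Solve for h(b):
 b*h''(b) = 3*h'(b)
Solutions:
 h(b) = C1 + C2*b^4


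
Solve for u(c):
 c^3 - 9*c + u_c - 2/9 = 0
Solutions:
 u(c) = C1 - c^4/4 + 9*c^2/2 + 2*c/9


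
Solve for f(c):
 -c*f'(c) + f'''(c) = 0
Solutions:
 f(c) = C1 + Integral(C2*airyai(c) + C3*airybi(c), c)


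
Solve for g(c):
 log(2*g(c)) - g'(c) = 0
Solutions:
 -Integral(1/(log(_y) + log(2)), (_y, g(c))) = C1 - c


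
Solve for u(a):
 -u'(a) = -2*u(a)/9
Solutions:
 u(a) = C1*exp(2*a/9)


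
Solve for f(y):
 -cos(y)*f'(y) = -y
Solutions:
 f(y) = C1 + Integral(y/cos(y), y)


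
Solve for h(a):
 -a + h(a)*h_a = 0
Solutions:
 h(a) = -sqrt(C1 + a^2)
 h(a) = sqrt(C1 + a^2)


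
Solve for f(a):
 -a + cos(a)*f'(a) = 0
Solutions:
 f(a) = C1 + Integral(a/cos(a), a)


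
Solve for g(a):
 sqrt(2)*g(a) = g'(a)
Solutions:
 g(a) = C1*exp(sqrt(2)*a)


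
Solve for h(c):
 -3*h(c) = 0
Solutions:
 h(c) = 0


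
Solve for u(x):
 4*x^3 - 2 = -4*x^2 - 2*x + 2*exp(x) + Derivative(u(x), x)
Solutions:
 u(x) = C1 + x^4 + 4*x^3/3 + x^2 - 2*x - 2*exp(x)


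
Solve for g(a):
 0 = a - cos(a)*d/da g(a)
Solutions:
 g(a) = C1 + Integral(a/cos(a), a)


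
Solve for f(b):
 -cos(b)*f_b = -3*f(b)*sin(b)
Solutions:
 f(b) = C1/cos(b)^3


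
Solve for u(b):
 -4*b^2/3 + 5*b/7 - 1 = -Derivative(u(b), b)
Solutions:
 u(b) = C1 + 4*b^3/9 - 5*b^2/14 + b


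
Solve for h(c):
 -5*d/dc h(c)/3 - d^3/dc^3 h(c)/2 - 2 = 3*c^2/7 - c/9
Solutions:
 h(c) = C1 + C2*sin(sqrt(30)*c/3) + C3*cos(sqrt(30)*c/3) - 3*c^3/35 + c^2/30 - 183*c/175


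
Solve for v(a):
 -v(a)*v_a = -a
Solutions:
 v(a) = -sqrt(C1 + a^2)
 v(a) = sqrt(C1 + a^2)


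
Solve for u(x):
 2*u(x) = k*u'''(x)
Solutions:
 u(x) = C1*exp(2^(1/3)*x*(1/k)^(1/3)) + C2*exp(2^(1/3)*x*(-1 + sqrt(3)*I)*(1/k)^(1/3)/2) + C3*exp(-2^(1/3)*x*(1 + sqrt(3)*I)*(1/k)^(1/3)/2)


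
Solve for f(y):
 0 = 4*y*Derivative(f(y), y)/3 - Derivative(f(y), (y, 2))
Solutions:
 f(y) = C1 + C2*erfi(sqrt(6)*y/3)


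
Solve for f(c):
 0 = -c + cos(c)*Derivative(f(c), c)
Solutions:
 f(c) = C1 + Integral(c/cos(c), c)


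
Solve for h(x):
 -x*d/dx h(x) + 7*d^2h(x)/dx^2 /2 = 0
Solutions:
 h(x) = C1 + C2*erfi(sqrt(7)*x/7)


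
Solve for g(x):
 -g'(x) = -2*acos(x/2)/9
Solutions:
 g(x) = C1 + 2*x*acos(x/2)/9 - 2*sqrt(4 - x^2)/9


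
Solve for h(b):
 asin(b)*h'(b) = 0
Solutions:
 h(b) = C1


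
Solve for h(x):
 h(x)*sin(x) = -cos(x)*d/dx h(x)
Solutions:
 h(x) = C1*cos(x)


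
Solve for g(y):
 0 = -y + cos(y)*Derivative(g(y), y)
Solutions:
 g(y) = C1 + Integral(y/cos(y), y)


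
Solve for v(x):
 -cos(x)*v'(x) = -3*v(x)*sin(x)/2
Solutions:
 v(x) = C1/cos(x)^(3/2)


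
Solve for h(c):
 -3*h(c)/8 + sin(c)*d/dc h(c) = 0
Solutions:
 h(c) = C1*(cos(c) - 1)^(3/16)/(cos(c) + 1)^(3/16)


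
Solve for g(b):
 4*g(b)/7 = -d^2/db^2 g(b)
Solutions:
 g(b) = C1*sin(2*sqrt(7)*b/7) + C2*cos(2*sqrt(7)*b/7)


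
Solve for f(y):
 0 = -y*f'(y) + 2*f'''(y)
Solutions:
 f(y) = C1 + Integral(C2*airyai(2^(2/3)*y/2) + C3*airybi(2^(2/3)*y/2), y)


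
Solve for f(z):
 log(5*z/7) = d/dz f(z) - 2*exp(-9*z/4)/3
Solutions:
 f(z) = C1 + z*log(z) + z*(-log(7) - 1 + log(5)) - 8*exp(-9*z/4)/27


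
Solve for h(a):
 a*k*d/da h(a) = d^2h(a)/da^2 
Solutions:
 h(a) = Piecewise((-sqrt(2)*sqrt(pi)*C1*erf(sqrt(2)*a*sqrt(-k)/2)/(2*sqrt(-k)) - C2, (k > 0) | (k < 0)), (-C1*a - C2, True))


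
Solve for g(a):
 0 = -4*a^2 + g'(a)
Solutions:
 g(a) = C1 + 4*a^3/3


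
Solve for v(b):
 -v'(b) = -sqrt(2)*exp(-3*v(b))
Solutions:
 v(b) = log(C1 + 3*sqrt(2)*b)/3
 v(b) = log((-3^(1/3) - 3^(5/6)*I)*(C1 + sqrt(2)*b)^(1/3)/2)
 v(b) = log((-3^(1/3) + 3^(5/6)*I)*(C1 + sqrt(2)*b)^(1/3)/2)


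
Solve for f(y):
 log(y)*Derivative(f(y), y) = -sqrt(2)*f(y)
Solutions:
 f(y) = C1*exp(-sqrt(2)*li(y))


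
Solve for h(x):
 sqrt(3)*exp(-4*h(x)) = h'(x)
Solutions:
 h(x) = log(-I*(C1 + 4*sqrt(3)*x)^(1/4))
 h(x) = log(I*(C1 + 4*sqrt(3)*x)^(1/4))
 h(x) = log(-(C1 + 4*sqrt(3)*x)^(1/4))
 h(x) = log(C1 + 4*sqrt(3)*x)/4


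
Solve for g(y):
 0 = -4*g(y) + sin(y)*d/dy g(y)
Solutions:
 g(y) = C1*(cos(y)^2 - 2*cos(y) + 1)/(cos(y)^2 + 2*cos(y) + 1)


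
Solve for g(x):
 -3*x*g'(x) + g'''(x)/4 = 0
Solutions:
 g(x) = C1 + Integral(C2*airyai(12^(1/3)*x) + C3*airybi(12^(1/3)*x), x)


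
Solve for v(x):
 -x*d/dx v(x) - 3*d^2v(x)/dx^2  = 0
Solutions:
 v(x) = C1 + C2*erf(sqrt(6)*x/6)


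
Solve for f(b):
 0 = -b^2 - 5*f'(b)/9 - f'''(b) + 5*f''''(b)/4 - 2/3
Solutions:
 f(b) = C1 + C2*exp(b*(-2^(1/3)*(5*sqrt(6585) + 407)^(1/3) - 8*2^(2/3)/(5*sqrt(6585) + 407)^(1/3) + 8)/30)*sin(2^(1/3)*sqrt(3)*b*(-(5*sqrt(6585) + 407)^(1/3) + 8*2^(1/3)/(5*sqrt(6585) + 407)^(1/3))/30) + C3*exp(b*(-2^(1/3)*(5*sqrt(6585) + 407)^(1/3) - 8*2^(2/3)/(5*sqrt(6585) + 407)^(1/3) + 8)/30)*cos(2^(1/3)*sqrt(3)*b*(-(5*sqrt(6585) + 407)^(1/3) + 8*2^(1/3)/(5*sqrt(6585) + 407)^(1/3))/30) + C4*exp(b*(8*2^(2/3)/(5*sqrt(6585) + 407)^(1/3) + 4 + 2^(1/3)*(5*sqrt(6585) + 407)^(1/3))/15) - 3*b^3/5 + 132*b/25


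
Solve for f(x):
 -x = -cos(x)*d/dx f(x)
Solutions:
 f(x) = C1 + Integral(x/cos(x), x)


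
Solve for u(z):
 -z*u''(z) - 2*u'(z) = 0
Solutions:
 u(z) = C1 + C2/z


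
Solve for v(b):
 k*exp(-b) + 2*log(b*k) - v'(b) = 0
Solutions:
 v(b) = C1 + 2*b*log(b*k) - 2*b - k*exp(-b)


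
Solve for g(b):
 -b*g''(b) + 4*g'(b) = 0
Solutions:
 g(b) = C1 + C2*b^5


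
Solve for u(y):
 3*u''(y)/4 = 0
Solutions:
 u(y) = C1 + C2*y


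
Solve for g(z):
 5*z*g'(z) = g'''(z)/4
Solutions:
 g(z) = C1 + Integral(C2*airyai(20^(1/3)*z) + C3*airybi(20^(1/3)*z), z)


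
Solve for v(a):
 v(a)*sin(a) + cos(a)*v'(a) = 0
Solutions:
 v(a) = C1*cos(a)


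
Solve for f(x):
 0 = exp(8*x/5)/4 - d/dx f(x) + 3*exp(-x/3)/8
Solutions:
 f(x) = C1 + 5*exp(8*x/5)/32 - 9*exp(-x/3)/8


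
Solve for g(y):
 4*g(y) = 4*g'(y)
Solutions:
 g(y) = C1*exp(y)


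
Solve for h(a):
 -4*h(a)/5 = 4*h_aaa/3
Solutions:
 h(a) = C3*exp(-3^(1/3)*5^(2/3)*a/5) + (C1*sin(3^(5/6)*5^(2/3)*a/10) + C2*cos(3^(5/6)*5^(2/3)*a/10))*exp(3^(1/3)*5^(2/3)*a/10)


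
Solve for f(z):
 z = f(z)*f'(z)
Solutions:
 f(z) = -sqrt(C1 + z^2)
 f(z) = sqrt(C1 + z^2)


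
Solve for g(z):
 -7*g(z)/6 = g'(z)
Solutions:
 g(z) = C1*exp(-7*z/6)


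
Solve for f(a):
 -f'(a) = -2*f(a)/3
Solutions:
 f(a) = C1*exp(2*a/3)


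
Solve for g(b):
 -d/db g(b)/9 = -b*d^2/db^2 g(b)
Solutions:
 g(b) = C1 + C2*b^(10/9)


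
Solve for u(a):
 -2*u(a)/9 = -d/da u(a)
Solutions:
 u(a) = C1*exp(2*a/9)


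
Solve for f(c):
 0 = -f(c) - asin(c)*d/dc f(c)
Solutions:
 f(c) = C1*exp(-Integral(1/asin(c), c))


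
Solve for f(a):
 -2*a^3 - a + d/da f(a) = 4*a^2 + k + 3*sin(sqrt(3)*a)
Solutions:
 f(a) = C1 + a^4/2 + 4*a^3/3 + a^2/2 + a*k - sqrt(3)*cos(sqrt(3)*a)


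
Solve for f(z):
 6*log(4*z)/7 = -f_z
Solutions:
 f(z) = C1 - 6*z*log(z)/7 - 12*z*log(2)/7 + 6*z/7


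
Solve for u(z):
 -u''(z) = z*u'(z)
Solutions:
 u(z) = C1 + C2*erf(sqrt(2)*z/2)


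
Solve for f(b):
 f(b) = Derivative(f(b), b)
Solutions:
 f(b) = C1*exp(b)


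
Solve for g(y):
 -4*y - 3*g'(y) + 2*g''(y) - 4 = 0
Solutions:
 g(y) = C1 + C2*exp(3*y/2) - 2*y^2/3 - 20*y/9


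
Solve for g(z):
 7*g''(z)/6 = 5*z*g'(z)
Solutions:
 g(z) = C1 + C2*erfi(sqrt(105)*z/7)


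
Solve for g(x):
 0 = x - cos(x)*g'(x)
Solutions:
 g(x) = C1 + Integral(x/cos(x), x)


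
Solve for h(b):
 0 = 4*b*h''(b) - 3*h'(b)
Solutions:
 h(b) = C1 + C2*b^(7/4)


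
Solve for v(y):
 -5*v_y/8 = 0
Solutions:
 v(y) = C1


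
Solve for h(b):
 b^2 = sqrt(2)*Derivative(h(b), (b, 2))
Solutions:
 h(b) = C1 + C2*b + sqrt(2)*b^4/24


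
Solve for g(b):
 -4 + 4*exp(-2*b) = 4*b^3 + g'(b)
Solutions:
 g(b) = C1 - b^4 - 4*b - 2*exp(-2*b)


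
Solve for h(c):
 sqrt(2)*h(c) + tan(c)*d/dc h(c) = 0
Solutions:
 h(c) = C1/sin(c)^(sqrt(2))


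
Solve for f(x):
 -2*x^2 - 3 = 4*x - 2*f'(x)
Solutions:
 f(x) = C1 + x^3/3 + x^2 + 3*x/2


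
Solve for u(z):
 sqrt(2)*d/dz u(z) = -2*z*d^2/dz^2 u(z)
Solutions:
 u(z) = C1 + C2*z^(1 - sqrt(2)/2)


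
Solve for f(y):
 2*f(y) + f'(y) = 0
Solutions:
 f(y) = C1*exp(-2*y)


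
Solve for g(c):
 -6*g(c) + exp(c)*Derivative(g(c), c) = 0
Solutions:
 g(c) = C1*exp(-6*exp(-c))


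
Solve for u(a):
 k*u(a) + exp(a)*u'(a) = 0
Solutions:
 u(a) = C1*exp(k*exp(-a))


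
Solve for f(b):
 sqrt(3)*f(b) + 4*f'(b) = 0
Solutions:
 f(b) = C1*exp(-sqrt(3)*b/4)


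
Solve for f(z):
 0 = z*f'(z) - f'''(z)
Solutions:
 f(z) = C1 + Integral(C2*airyai(z) + C3*airybi(z), z)


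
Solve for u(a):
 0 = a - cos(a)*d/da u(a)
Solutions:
 u(a) = C1 + Integral(a/cos(a), a)


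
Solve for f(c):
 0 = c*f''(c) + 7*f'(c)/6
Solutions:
 f(c) = C1 + C2/c^(1/6)


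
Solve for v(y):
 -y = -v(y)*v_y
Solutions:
 v(y) = -sqrt(C1 + y^2)
 v(y) = sqrt(C1 + y^2)


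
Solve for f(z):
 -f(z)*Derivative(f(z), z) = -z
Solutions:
 f(z) = -sqrt(C1 + z^2)
 f(z) = sqrt(C1 + z^2)


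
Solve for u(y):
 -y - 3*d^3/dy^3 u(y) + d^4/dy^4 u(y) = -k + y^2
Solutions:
 u(y) = C1 + C2*y + C3*y^2 + C4*exp(3*y) - y^5/180 - 5*y^4/216 + y^3*(9*k - 5)/162


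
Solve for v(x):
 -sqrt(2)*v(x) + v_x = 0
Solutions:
 v(x) = C1*exp(sqrt(2)*x)


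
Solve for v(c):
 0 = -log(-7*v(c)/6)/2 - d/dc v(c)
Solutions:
 2*Integral(1/(log(-_y) - log(6) + log(7)), (_y, v(c))) = C1 - c


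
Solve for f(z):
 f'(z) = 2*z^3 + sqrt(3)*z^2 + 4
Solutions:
 f(z) = C1 + z^4/2 + sqrt(3)*z^3/3 + 4*z


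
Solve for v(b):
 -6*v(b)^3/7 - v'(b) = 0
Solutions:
 v(b) = -sqrt(14)*sqrt(-1/(C1 - 6*b))/2
 v(b) = sqrt(14)*sqrt(-1/(C1 - 6*b))/2


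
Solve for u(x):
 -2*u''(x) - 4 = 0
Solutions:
 u(x) = C1 + C2*x - x^2


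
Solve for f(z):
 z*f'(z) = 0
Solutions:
 f(z) = C1


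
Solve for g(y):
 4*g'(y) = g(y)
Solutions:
 g(y) = C1*exp(y/4)


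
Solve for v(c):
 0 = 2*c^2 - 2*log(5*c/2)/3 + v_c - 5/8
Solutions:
 v(c) = C1 - 2*c^3/3 + 2*c*log(c)/3 - 2*c*log(2)/3 - c/24 + 2*c*log(5)/3


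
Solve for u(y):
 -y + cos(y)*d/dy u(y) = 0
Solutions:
 u(y) = C1 + Integral(y/cos(y), y)


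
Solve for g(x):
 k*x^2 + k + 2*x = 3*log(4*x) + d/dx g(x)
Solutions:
 g(x) = C1 + k*x^3/3 + k*x + x^2 - 3*x*log(x) - x*log(64) + 3*x


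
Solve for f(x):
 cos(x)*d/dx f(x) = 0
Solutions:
 f(x) = C1


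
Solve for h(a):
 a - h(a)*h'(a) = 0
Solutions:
 h(a) = -sqrt(C1 + a^2)
 h(a) = sqrt(C1 + a^2)


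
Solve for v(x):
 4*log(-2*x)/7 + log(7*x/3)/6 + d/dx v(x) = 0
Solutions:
 v(x) = C1 - 31*x*log(x)/42 + x*(-24*log(2) - 7*log(7) + 7*log(3) + 31 - 24*I*pi)/42


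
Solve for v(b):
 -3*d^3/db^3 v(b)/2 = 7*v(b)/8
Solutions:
 v(b) = C3*exp(b*(-126^(1/3) + 3*14^(1/3)*3^(2/3))/24)*sin(14^(1/3)*3^(1/6)*b/4) + C4*exp(b*(-126^(1/3) + 3*14^(1/3)*3^(2/3))/24)*cos(14^(1/3)*3^(1/6)*b/4) + C5*exp(-b*(126^(1/3) + 3*14^(1/3)*3^(2/3))/24) + (C1*sin(14^(1/3)*3^(1/6)*b/4) + C2*cos(14^(1/3)*3^(1/6)*b/4))*exp(126^(1/3)*b/12)
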